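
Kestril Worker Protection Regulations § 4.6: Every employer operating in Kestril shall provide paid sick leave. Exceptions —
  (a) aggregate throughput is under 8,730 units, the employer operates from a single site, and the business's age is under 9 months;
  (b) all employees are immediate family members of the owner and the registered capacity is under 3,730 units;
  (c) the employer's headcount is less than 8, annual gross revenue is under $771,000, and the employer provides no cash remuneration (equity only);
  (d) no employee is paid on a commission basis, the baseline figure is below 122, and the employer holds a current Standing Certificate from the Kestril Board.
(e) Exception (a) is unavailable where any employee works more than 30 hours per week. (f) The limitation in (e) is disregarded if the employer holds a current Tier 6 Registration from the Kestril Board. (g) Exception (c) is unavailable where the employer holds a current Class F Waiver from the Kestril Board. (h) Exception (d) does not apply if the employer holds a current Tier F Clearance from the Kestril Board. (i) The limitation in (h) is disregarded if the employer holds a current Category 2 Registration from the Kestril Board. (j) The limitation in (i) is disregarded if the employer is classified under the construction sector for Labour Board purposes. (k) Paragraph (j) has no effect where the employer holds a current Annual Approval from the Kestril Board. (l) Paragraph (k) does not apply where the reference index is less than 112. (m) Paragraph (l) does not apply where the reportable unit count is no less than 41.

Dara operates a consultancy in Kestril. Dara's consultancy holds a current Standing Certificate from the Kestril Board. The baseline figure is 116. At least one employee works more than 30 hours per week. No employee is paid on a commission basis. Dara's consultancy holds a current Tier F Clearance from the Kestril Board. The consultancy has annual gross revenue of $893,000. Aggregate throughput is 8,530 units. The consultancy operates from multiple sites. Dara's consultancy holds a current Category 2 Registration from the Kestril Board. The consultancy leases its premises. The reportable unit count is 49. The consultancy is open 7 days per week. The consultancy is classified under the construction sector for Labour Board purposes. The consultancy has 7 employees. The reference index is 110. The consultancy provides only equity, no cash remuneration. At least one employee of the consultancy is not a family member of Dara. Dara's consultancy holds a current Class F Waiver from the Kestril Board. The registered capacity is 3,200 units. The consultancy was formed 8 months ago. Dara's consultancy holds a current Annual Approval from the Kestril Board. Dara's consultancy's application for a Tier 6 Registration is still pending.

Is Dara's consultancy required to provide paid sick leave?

Exception (a) fails — the employer operates from multiple sites.
Exception (b) fails — at least one employee is not a family member.
Exception (c) does not apply: annual gross revenue is $893,000, not under $771,000.
Exception (d) is satisfied on its face — no employee is paid on commission; the baseline figure is 116, below the 122 limit; a current Standing Certificate is held. Applying paragraphs (h)–(m): (h) operates (a current Tier F Clearance is held), but is itself disapplied by (i): (i) operates — a current Category 2 Registration is held. (j) applies (the consultancy is classified under the construction sector), but is displaced by (k): (k) operates — a current Annual Approval is held. (l) is engaged (the reference index is 110, less than the 112 limit), but yields to (m): (m) operates against (l): the reportable unit count is 49, meeting the 41 threshold. So (d) applies.

No — exception (d) applies; Dara's consultancy is not required to provide paid sick leave.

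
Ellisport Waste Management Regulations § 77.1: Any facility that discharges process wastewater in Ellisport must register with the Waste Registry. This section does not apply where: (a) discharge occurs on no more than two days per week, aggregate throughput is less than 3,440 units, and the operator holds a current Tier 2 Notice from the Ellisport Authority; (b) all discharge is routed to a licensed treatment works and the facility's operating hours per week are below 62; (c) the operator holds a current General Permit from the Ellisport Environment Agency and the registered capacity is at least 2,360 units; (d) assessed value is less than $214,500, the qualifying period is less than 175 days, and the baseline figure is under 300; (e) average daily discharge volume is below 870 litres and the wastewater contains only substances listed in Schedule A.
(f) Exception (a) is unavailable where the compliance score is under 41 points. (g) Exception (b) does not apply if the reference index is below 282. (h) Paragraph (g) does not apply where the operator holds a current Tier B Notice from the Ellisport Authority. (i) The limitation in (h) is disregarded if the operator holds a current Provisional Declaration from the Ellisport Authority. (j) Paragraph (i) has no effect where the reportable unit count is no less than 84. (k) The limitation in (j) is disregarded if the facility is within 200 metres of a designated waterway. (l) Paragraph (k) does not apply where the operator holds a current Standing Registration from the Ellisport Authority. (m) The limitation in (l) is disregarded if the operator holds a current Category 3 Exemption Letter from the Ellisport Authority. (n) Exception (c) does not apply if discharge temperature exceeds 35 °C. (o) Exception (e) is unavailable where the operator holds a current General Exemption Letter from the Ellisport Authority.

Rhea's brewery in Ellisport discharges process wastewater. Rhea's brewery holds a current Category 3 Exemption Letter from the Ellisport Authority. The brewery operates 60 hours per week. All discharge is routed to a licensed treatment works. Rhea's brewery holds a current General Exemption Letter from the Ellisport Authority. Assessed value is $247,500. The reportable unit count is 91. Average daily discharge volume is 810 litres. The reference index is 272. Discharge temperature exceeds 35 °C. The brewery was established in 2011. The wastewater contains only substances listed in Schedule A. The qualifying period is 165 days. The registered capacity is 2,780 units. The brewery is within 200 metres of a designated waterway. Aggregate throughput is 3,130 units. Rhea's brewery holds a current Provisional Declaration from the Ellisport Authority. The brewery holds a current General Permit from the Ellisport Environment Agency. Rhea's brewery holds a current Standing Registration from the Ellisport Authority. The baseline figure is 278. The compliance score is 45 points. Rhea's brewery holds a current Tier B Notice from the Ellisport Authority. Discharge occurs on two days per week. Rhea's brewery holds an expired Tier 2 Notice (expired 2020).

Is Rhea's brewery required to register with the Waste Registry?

Exception (a) requires that the operator holds a current Tier 2 Notice from the Ellisport Authority; but no current Tier 2 Notice is held, so (a) is unavailable.
Exception (b) is satisfied on its face — discharge is routed to a licensed treatment works; the facility's operating hours per week are 60, below the 62 limit. Turning to paragraphs (g)–(m): (g) operates against (b): the reference index is 272, below the 282 limit. (h) would limit (g) — a current Tier B Notice is held — but (i) sets (h) aside: (i) is triggered — a current Provisional Declaration is held. (j) applies (the reportable unit count is 91, meeting the 84 threshold), but yields to (k): (k) applies — the brewery is within 200 m of a designated waterway. (l) applies (a current Standing Registration is held), but is overridden by (m): (m) is triggered — a current Category 3 Exemption Letter is held. Exception (b) does not apply.
Exception (c): a current General Permit is held; the registered capacity is 2,780 units, meeting the 2,360 units threshold — every condition holds. Turning to paragraph (n): (n) applies — discharge temperature exceeds 35 °C. (c) is therefore removed.
Exception (d) requires that assessed value is less than $214,500; but assessed value is $247,500, not less than $214,500, so (d) is unavailable.
Exception (e)'s conditions are all satisfied: average daily discharge volume is 810 litres, below the 870 litres limit; the wastewater is Schedule-A-only. Turning to paragraph (o): (o) is engaged — a current General Exemption Letter is held. So (e) is unavailable.
None of the exceptions is available; § 77.1 applies in full.

Yes — Rhea's brewery must register with the Waste Registry.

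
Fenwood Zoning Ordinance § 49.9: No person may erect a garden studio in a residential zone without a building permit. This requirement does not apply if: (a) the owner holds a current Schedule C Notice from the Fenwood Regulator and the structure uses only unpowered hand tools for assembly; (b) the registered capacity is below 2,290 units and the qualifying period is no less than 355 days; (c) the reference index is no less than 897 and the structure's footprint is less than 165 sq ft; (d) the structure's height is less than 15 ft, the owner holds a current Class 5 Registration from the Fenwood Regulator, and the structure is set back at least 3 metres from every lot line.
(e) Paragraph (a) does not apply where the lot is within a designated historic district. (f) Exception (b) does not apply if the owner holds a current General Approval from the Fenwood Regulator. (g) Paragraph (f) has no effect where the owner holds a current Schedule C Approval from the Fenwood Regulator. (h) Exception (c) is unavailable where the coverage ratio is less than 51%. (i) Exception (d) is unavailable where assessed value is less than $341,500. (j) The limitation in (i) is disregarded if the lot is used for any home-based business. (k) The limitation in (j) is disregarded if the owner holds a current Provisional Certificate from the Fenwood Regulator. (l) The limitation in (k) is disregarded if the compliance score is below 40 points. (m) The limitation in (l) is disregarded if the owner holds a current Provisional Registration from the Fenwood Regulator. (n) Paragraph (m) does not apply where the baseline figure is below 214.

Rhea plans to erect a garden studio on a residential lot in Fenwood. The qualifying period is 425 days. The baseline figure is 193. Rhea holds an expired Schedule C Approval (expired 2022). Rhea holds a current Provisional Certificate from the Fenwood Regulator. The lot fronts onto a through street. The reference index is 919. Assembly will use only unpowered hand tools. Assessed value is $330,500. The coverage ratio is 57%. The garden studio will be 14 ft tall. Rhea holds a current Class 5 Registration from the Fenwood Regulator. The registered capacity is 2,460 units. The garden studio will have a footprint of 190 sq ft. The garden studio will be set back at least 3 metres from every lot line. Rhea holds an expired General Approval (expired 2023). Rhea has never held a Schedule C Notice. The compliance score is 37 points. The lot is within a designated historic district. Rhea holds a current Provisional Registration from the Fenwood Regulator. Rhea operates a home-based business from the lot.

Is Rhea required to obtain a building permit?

Exception (a) does not apply: the Schedule C Notice is not current.
Exception (b) does not apply: the registered capacity is 2,460 units, not below 2,290 units.
Exception (c) does not apply: the structure's footprint is 190 sq ft, not less than 165 sq ft.
All of (d)'s requirements are met (the structure's height is 14 ft, less than the 15 ft limit; a current Class 5 Registration is held; the setback is at least 3 m on every side). Applying paragraphs (i)–(n): (i) is triggered (assessed value is $330,500, less than the $341,500 limit), but is displaced by (j): (j) operates against (i): a home-based business operates on the lot. (k) would limit (j) — a current Provisional Certificate is held — but (l) sets (k) aside: (l) operates against (k): the compliance score is 37 points, below the 40 points limit. (m) would limit (l) — a current Provisional Registration is held — but (n) sets (m) aside: (n) operates against (m): the baseline figure is 193, below the 214 limit. So (d) applies.

No — exception (d) applies; Rhea does not need a building permit.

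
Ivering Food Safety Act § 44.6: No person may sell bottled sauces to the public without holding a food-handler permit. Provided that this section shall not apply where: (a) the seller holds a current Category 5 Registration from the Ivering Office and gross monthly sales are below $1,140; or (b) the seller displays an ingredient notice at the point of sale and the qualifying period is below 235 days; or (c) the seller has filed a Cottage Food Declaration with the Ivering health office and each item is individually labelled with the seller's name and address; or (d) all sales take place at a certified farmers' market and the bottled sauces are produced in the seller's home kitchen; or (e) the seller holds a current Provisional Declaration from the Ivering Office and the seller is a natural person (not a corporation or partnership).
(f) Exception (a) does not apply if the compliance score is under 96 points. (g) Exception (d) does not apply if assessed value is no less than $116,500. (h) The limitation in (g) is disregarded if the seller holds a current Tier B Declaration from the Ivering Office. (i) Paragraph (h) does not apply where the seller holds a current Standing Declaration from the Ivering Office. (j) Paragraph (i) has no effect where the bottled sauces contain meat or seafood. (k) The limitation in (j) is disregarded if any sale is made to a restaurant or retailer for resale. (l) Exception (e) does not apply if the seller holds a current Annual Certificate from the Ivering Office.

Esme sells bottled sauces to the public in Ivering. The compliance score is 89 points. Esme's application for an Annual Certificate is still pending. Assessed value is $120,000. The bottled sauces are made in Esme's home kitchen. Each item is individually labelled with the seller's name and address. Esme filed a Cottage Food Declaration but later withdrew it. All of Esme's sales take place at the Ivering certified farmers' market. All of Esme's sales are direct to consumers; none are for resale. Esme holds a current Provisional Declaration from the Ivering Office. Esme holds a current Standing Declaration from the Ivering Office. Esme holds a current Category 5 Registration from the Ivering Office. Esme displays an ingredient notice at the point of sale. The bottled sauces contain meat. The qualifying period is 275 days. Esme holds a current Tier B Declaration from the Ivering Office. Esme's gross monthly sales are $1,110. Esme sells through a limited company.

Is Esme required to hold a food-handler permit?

No — exception (d) applies; Esme is not required to hold a food-handler permit.

Exception (a): a current Category 5 Registration is held; gross monthly sales are $1,110, below the $1,140 limit — every condition holds. Turning to paragraph (f): (f) applies — the compliance score is 89 points, under the 96 points limit. (a) is therefore removed.
Exception (b) fails — the qualifying period is 275 days, not below 235 days.
Exception (c) requires that the seller has filed a Cottage Food Declaration with the Ivering health office; but the Cottage Food Declaration was withdrawn, so (c) is unavailable.
Exception (d)'s conditions are all satisfied: all sales are at a certified farmers' market; the bottled sauces are home-kitchen produced. Under paragraphs (g)–(k): (g) would limit (d) — assessed value is $120,000, meeting the $116,500 threshold — but (h) sets (g) aside: (h) operates — a current Tier B Declaration is held. (i) applies (a current Standing Declaration is held), but is displaced by (j): (j) operates against (i): the bottled sauces contain meat. (k) is not engaged (no sales are for resale), so (j) stands. So (d) applies.
Exception (e) requires that the seller is a natural person (not a corporation or partnership); but the seller operates through a limited company, so (e) is unavailable.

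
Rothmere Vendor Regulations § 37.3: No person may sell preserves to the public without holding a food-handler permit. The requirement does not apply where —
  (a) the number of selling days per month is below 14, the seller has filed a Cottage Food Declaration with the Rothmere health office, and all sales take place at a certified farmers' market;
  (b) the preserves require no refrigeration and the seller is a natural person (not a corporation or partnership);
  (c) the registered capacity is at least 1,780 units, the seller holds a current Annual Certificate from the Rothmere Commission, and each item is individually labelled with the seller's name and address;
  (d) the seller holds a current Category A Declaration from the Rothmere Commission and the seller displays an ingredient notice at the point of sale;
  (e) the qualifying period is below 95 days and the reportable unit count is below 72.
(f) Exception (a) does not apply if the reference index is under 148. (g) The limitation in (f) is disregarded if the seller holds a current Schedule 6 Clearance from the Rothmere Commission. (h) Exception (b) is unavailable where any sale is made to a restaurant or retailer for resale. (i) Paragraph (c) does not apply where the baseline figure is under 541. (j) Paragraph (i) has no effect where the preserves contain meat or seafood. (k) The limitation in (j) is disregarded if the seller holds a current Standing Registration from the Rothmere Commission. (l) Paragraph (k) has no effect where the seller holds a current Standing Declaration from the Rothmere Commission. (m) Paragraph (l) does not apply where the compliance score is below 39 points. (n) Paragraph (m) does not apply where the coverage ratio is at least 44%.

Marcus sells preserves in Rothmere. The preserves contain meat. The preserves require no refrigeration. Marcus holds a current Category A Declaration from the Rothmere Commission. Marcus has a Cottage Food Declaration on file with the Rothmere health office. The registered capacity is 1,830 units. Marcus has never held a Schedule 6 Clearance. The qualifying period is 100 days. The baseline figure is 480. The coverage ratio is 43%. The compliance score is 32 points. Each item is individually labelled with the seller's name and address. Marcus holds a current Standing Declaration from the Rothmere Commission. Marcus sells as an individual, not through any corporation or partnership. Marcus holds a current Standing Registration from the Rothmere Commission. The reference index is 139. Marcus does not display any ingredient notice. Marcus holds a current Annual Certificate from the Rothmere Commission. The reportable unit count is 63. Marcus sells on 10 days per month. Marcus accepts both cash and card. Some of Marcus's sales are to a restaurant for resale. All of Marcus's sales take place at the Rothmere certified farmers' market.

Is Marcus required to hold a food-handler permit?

Yes — Marcus must hold a food-handler permit.

All of (a)'s requirements are met (the number of selling days per month is 10, below the 14 limit; a Cottage Food Declaration is on file; all sales are at a certified farmers' market). However, paragraphs (f)–(g) must be considered: (f) operates against (a): the reference index is 139, under the 148 limit. (g), which would lift (f), is not engaged — no current Schedule 6 Clearance is held. (a) is therefore removed.
Exception (b)'s conditions are all satisfied: the preserves are shelf-stable; the seller is a natural person. However, paragraph (h) must be considered: (h) operates — some sales are to a restaurant for resale. So (b) is unavailable.
Exception (c)'s conditions are all satisfied: the registered capacity is 1,830 units, meeting the 1,780 units threshold; a current Annual Certificate is held; items are individually labelled. Turning to paragraphs (i)–(n): (i) operates — the baseline figure is 480, under the 541 limit. (j) is triggered (the preserves contain meat), but is itself disapplied by (k): (k) operates against (j): a current Standing Registration is held. (l) applies (a current Standing Declaration is held), but is overridden by (m): (m) is triggered — the compliance score is 32 points, below the 39 points limit. (n), which would lift (m), does not operate here — the coverage ratio is 43%, short of 44%. Exception (c) does not apply.
Exception (d) fails — no ingredient notice is displayed.
Exception (e) requires that the qualifying period is below 95 days; but the qualifying period is 100 days, not below 95 days, so (e) is unavailable.
No exception displaces § 37.3.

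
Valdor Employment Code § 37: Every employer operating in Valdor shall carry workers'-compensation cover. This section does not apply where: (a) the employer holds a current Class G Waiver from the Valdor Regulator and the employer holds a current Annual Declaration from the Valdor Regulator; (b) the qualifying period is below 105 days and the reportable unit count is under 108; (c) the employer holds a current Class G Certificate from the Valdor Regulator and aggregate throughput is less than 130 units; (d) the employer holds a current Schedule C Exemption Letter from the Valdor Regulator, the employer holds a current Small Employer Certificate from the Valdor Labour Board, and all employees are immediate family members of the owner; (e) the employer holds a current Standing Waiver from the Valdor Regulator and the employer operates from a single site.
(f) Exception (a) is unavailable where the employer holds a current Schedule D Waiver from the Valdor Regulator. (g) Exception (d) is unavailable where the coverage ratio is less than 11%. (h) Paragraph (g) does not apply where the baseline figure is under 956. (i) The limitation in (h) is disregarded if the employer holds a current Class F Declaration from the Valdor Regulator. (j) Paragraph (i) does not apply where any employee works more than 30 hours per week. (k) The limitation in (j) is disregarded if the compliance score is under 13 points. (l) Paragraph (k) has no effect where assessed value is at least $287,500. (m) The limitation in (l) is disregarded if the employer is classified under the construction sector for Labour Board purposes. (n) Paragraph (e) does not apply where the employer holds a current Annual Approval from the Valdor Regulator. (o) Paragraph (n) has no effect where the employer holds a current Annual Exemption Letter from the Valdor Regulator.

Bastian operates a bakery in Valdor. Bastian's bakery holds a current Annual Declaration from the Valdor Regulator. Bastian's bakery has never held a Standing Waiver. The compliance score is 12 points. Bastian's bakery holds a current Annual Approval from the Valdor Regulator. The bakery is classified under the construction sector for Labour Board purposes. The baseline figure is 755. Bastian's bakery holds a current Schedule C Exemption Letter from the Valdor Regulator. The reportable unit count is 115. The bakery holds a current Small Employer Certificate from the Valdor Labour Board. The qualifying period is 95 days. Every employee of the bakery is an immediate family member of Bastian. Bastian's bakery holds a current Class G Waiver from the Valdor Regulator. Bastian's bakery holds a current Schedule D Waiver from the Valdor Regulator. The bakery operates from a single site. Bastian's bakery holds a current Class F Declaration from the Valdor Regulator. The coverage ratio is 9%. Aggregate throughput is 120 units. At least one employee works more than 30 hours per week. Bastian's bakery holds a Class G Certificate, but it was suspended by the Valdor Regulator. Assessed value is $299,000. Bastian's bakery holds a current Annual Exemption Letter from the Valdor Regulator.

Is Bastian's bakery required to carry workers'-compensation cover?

All of (a)'s requirements are met (a current Class G Waiver is held; a current Annual Declaration is held). But: (f) is triggered — a current Schedule D Waiver is held. Exception (a) does not apply.
Exception (b) does not apply: the reportable unit count is 115, not under 108.
Exception (c) does not apply: the Class G Certificate is not current.
Exception (d) is satisfied on its face — a current Schedule C Exemption Letter is held; a current Small Employer Certificate is held; every employee is an immediate family member. However, paragraphs (g)–(m) must be considered: (g) is engaged — the coverage ratio is 9%, less than the 11% limit. (h) would limit (g) — the baseline figure is 755, under the 956 limit — but (i) sets (h) aside: (i) applies — a current Class F Declaration is held. (j) would limit (i) — at least one employee exceeds 30 hours/week — but (k) sets (j) aside: (k) applies — the compliance score is 12 points, under the 13 points limit. (l) applies (assessed value is $299,000, meeting the $287,500 threshold), but is itself disapplied by (m): (m) operates against (l): the bakery is classified under the construction sector. (d) is therefore removed.
Exception (e) requires that the employer holds a current Standing Waiver from the Valdor Regulator; but no current Standing Waiver is held, so (e) is unavailable.
No exception applies. The general rule governs.

Yes — Bastian's bakery must carry workers'-compensation cover.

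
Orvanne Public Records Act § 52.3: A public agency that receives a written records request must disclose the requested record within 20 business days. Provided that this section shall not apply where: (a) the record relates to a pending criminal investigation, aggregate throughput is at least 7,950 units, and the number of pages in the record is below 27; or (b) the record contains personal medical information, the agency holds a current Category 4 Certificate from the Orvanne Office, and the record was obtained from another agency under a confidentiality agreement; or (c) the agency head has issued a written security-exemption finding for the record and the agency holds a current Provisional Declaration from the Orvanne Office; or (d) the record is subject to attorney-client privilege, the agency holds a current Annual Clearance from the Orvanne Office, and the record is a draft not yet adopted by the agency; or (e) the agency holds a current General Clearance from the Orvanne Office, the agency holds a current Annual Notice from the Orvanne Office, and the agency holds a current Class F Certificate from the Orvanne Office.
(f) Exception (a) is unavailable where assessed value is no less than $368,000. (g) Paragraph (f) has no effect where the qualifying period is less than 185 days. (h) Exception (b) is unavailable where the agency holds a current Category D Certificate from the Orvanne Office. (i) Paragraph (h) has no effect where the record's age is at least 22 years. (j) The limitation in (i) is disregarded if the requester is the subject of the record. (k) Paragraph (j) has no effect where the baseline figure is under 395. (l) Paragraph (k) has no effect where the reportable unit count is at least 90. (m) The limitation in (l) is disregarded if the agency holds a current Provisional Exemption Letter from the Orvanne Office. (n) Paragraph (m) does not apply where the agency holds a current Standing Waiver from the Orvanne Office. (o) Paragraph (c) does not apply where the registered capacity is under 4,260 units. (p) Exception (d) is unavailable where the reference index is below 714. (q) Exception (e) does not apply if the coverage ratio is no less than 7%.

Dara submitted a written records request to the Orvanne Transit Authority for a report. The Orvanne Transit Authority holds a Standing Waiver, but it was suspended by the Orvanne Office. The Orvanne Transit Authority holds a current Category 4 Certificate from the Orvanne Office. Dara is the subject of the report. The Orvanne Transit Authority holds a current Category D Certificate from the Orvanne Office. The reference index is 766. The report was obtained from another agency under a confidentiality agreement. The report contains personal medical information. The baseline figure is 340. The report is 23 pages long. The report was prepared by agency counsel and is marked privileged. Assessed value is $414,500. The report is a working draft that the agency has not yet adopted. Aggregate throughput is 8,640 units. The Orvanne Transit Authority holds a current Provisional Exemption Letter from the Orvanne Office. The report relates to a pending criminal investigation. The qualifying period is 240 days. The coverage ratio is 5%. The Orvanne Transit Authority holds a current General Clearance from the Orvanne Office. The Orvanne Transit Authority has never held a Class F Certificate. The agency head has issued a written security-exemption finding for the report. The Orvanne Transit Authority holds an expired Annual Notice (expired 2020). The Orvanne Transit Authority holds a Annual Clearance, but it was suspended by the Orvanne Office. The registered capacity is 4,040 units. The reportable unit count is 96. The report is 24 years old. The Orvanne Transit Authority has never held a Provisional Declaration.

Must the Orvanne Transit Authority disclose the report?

Exception (a)'s conditions are all satisfied: the report relates to a pending investigation; aggregate throughput is 8,640 units, meeting the 7,950 units threshold; the number of pages in the record is 23, below the 27 limit. However, paragraphs (f)–(g) must be considered: (f) is triggered — assessed value is $414,500, meeting the $368,000 threshold. (g) is not engaged (the qualifying period is 240 days, not less than 185 days), so (f) stands. So (a) is unavailable.
Exception (b) is satisfied on its face — the report contains personal medical information; a current Category 4 Certificate is held; the report was obtained under a confidentiality agreement. Considering the limiting provisions: (h) would limit (b) — a current Category D Certificate is held — but (i) sets (h) aside: (i) operates against (h): the record's age is 24 years, meeting the 22 years threshold. (j) is triggered (Dara is the subject of the report), but is set aside by (k): (k) is triggered — the baseline figure is 340, under the 395 limit. (l) would limit (k) — the reportable unit count is 96, meeting the 90 threshold — but (m) sets (l) aside: (m) operates — a current Provisional Exemption Letter is held. (n), which would lift (m), is not triggered — no current Standing Waiver is held. Exception (b) stands.
Exception (c) fails — no current Provisional Declaration is held.
Exception (d) requires that the agency holds a current Annual Clearance from the Orvanne Office; but no current Annual Clearance is held, so (d) is unavailable.
Exception (e) fails — the Annual Notice is not current.

No — exception (b) applies; the Orvanne Transit Authority is not required to disclose the report.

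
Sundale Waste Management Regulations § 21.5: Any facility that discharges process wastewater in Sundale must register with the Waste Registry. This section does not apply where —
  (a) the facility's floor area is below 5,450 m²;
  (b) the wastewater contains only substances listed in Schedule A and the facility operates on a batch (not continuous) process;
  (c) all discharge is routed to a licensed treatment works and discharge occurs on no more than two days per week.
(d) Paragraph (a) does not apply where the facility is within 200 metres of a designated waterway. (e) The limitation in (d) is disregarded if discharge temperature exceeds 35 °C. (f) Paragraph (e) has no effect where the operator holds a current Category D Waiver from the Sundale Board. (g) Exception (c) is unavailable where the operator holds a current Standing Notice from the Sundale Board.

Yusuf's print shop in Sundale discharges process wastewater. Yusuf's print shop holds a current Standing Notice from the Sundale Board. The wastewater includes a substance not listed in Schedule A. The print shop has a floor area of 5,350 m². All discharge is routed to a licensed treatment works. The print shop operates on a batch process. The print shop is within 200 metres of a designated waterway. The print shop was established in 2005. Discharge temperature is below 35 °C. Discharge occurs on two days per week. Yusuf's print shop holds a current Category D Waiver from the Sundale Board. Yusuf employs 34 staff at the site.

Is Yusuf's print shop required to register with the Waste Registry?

Exception (a)'s conditions are all satisfied: the facility's floor area is 5,350 m², below the 5,450 m² limit. But applying paragraphs (d)–(f): (d) operates against (a): the print shop is within 200 m of a designated waterway. (e), which would lift (d), is not triggered — discharge temperature is below 35 °C. So (a) is unavailable.
Exception (b) does not apply: the wastewater includes a non-Schedule-A substance.
Exception (c) is satisfied on its face — discharge is routed to a licensed treatment works; discharge occurs on no more than two days per week. However, paragraph (g) must be considered: (g) is triggered — a current Standing Notice is held. Exception (c) does not apply.
None of the exceptions is available; § 21.5 applies in full.

Yes — Yusuf's print shop must register with the Waste Registry.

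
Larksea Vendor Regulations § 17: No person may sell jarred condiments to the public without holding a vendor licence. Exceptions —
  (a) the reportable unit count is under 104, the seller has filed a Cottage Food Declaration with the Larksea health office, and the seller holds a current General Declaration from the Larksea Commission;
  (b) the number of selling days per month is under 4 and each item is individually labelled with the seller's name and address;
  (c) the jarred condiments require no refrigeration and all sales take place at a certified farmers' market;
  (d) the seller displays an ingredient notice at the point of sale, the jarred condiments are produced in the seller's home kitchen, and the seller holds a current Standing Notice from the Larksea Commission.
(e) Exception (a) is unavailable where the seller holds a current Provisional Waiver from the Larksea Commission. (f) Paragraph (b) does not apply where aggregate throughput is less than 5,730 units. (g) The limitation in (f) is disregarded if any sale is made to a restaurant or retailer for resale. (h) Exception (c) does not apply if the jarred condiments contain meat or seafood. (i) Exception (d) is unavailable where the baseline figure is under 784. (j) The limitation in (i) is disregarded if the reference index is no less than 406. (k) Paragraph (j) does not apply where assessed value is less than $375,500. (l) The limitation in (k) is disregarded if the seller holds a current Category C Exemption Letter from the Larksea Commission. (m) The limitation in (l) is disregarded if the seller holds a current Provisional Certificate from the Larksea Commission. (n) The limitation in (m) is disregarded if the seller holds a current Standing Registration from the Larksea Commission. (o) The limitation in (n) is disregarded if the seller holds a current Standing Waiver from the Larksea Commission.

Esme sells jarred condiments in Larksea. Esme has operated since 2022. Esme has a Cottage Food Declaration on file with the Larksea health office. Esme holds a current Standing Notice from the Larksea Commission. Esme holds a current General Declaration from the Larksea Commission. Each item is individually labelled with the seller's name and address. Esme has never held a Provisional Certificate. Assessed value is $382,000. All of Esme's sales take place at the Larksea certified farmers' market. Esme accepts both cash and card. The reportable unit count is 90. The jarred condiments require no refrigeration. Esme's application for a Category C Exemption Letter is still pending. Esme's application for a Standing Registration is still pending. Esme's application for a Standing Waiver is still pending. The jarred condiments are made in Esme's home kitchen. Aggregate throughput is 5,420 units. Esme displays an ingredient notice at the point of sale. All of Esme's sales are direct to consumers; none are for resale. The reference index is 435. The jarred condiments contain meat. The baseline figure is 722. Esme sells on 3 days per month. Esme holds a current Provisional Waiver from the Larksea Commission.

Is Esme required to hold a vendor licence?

Exception (a): the reportable unit count is 90, under the 104 limit; a Cottage Food Declaration is on file; a current General Declaration is held — every condition holds. But applying paragraph (e): (e) operates — a current Provisional Waiver is held. So (a) is unavailable.
All of (b)'s requirements are met (the number of selling days per month is 3, under the 4 limit; items are individually labelled). But applying paragraphs (f)–(g): (f) is triggered — aggregate throughput is 5,420 units, less than the 5,730 units limit. (g) is not engaged (no sales are for resale), so (f) stands. (b) is therefore removed.
All of (c)'s requirements are met (the jarred condiments are shelf-stable; all sales are at a certified farmers' market). But: (h) is engaged — the jarred condiments contain meat. (c) is therefore removed.
All of (d)'s requirements are met (an ingredient notice is displayed; the jarred condiments are home-kitchen produced; a current Standing Notice is held). Under paragraphs (i)–(o): (i) would limit (d) — the baseline figure is 722, under the 784 limit — but (j) sets (i) aside: (j) is engaged — the reference index is 435, meeting the 406 threshold. (k) is inapplicable (assessed value is $382,000, not less than $375,500), so (j) stands. So (d) applies.

No — exception (d) applies; Esme is not required to hold a vendor licence.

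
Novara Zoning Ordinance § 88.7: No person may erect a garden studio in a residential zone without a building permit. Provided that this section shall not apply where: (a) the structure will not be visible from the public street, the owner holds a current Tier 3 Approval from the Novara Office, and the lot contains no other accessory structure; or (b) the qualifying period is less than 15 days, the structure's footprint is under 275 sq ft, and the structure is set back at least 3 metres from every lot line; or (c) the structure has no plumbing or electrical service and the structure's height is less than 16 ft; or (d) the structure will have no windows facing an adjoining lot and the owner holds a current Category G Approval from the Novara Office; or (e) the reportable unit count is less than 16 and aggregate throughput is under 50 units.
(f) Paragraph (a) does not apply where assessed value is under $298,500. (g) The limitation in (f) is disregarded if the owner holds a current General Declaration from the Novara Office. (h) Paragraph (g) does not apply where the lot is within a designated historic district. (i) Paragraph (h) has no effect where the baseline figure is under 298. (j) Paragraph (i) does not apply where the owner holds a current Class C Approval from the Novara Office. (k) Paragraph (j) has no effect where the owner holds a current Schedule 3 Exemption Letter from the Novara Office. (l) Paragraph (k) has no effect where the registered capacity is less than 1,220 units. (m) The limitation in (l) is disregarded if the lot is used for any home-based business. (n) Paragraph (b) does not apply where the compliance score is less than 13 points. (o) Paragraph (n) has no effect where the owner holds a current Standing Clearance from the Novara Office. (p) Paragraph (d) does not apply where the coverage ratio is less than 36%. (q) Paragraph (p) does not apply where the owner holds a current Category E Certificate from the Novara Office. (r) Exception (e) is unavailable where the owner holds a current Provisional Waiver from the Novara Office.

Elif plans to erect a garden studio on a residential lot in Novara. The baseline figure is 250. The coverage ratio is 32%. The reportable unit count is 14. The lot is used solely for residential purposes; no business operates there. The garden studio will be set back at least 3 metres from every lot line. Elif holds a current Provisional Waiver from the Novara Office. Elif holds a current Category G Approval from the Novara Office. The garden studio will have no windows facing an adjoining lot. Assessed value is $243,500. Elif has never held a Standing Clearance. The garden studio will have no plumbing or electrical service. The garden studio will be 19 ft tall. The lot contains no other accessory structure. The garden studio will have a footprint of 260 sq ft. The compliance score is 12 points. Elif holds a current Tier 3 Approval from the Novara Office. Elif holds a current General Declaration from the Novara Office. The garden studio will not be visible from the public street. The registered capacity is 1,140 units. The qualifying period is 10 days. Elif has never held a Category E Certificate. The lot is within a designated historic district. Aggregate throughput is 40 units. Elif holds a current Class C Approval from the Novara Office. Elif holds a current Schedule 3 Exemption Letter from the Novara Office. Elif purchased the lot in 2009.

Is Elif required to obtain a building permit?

Yes — Elif must obtain a building permit.

All of (a)'s requirements are met (the structure will not be visible from the street; a current Tier 3 Approval is held; the lot has no other accessory structure). However, paragraphs (f)–(m) must be considered: (f) operates against (a): assessed value is $243,500, under the $298,500 limit. (g) operates (a current General Declaration is held), but is overridden by (h): (h) operates — the lot is in a historic district. (i) would limit (h) — the baseline figure is 250, under the 298 limit — but (j) sets (i) aside: (j) operates against (i): a current Class C Approval is held. (k) would limit (j) — a current Schedule 3 Exemption Letter is held — but (l) sets (k) aside: (l) operates — the registered capacity is 1,140 units, less than the 1,220 units limit. (m), which would lift (l), does not operate here — the lot is solely residential. (a) is therefore removed.
All of (b)'s requirements are met (the qualifying period is 10 days, less than the 15 days limit; the structure's footprint is 260 sq ft, under the 275 sq ft limit; the setback is at least 3 m on every side). Turning to paragraphs (n)–(o): (n) operates — the compliance score is 12 points, less than the 13 points limit. (o) is inapplicable (no current Standing Clearance is held), so (n) stands. So (b) is unavailable.
Exception (c) fails — the structure's height is 19 ft, not less than 16 ft.
All of (d)'s requirements are met (no windows face an adjoining lot; a current Category G Approval is held). Turning to paragraphs (p)–(q): (p) applies — the coverage ratio is 32%, less than the 36% limit. (q) is inapplicable (no current Category E Certificate is held), so (p) stands. So (d) is unavailable.
All of (e)'s requirements are met (the reportable unit count is 14, less than the 16 limit; aggregate throughput is 40 units, under the 50 units limit). Turning to paragraph (r): (r) applies — a current Provisional Waiver is held. Exception (e) does not apply.
No exception displaces § 88.7.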